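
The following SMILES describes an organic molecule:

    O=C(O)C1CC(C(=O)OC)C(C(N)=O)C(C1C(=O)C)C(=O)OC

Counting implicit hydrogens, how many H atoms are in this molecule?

19

Walk through each heavy atom and fill implicit hydrogens from standard valence (C 4, N 3, O 2, S 2, halogen 1):
  atom 1: O, bond orders sum to 2 (valence 2) → 0 H
  atom 2: C, bond orders sum to 4 (valence 4) → 0 H
  atom 3: O, bond orders sum to 1 (valence 2) → 1 H
  atom 4: C, bond orders sum to 3 (valence 4) → 1 H
  atom 5: C, bond orders sum to 2 (valence 4) → 2 H
  atom 6: C, bond orders sum to 3 (valence 4) → 1 H
  atom 7: C, bond orders sum to 4 (valence 4) → 0 H
  atom 8: O, bond orders sum to 2 (valence 2) → 0 H
  atom 9: O, bond orders sum to 2 (valence 2) → 0 H
  atom 10: C, bond orders sum to 1 (valence 4) → 3 H
  atom 11: C, bond orders sum to 3 (valence 4) → 1 H
  atom 12: C, bond orders sum to 4 (valence 4) → 0 H
  atom 13: N, bond orders sum to 1 (valence 3) → 2 H
  atom 14: O, bond orders sum to 2 (valence 2) → 0 H
  atom 15: C, bond orders sum to 3 (valence 4) → 1 H
  atom 16: C, bond orders sum to 3 (valence 4) → 1 H
  atom 17: C, bond orders sum to 4 (valence 4) → 0 H
  atom 18: O, bond orders sum to 2 (valence 2) → 0 H
  atom 19: C, bond orders sum to 1 (valence 4) → 3 H
  atom 20: C, bond orders sum to 4 (valence 4) → 0 H
  atom 21: O, bond orders sum to 2 (valence 2) → 0 H
  atom 22: O, bond orders sum to 2 (valence 2) → 0 H
  atom 23: C, bond orders sum to 1 (valence 4) → 3 H
Total hydrogens: 19.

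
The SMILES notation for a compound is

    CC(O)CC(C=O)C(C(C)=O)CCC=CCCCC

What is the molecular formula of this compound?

C16H28O3

Walk through each heavy atom and fill implicit hydrogens from standard valence (C 4, N 3, O 2, S 2, halogen 1):
  atom 1: C, bond orders sum to 1 (valence 4) → 3 H
  atom 2: C, bond orders sum to 3 (valence 4) → 1 H
  atom 3: O, bond orders sum to 1 (valence 2) → 1 H
  atom 4: C, bond orders sum to 2 (valence 4) → 2 H
  atom 5: C, bond orders sum to 3 (valence 4) → 1 H
  atom 6: C, bond orders sum to 3 (valence 4) → 1 H
  atom 7: O, bond orders sum to 2 (valence 2) → 0 H
  atom 8: C, bond orders sum to 3 (valence 4) → 1 H
  atom 9: C, bond orders sum to 4 (valence 4) → 0 H
  atom 10: C, bond orders sum to 1 (valence 4) → 3 H
  atom 11: O, bond orders sum to 2 (valence 2) → 0 H
  atom 12: C, bond orders sum to 2 (valence 4) → 2 H
  atom 13: C, bond orders sum to 2 (valence 4) → 2 H
  atom 14: C, bond orders sum to 3 (valence 4) → 1 H
  atom 15: C, bond orders sum to 3 (valence 4) → 1 H
  atom 16: C, bond orders sum to 2 (valence 4) → 2 H
  atom 17: C, bond orders sum to 2 (valence 4) → 2 H
  atom 18: C, bond orders sum to 2 (valence 4) → 2 H
  atom 19: C, bond orders sum to 1 (valence 4) → 3 H
Totals → C:16, H:28, O:3.
In Hill order: C16H28O3.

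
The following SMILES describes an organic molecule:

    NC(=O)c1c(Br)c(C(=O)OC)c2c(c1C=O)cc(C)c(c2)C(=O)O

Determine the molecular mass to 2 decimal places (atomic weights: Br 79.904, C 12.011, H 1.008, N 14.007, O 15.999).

First, the molecular formula is C16H12BrNO6 (counting implicit H from valence).
  Br: 1 × 79.904 = 79.904
  C: 16 × 12.011 = 192.176
  H: 12 × 1.008 = 12.096
  N: 1 × 14.007 = 14.007
  O: 6 × 15.999 = 95.994
Sum: 1×79.904 + 16×12.011 + 12×1.008 + 1×14.007 + 6×15.999 = 394.177 → 394.18 g/mol.

394.18 g/mol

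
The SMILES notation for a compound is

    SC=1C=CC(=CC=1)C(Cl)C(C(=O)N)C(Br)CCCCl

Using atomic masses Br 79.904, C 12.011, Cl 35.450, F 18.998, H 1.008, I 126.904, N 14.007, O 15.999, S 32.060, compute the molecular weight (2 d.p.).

385.14 g/mol

First, the molecular formula is C13H16BrCl2NOS (counting implicit H from valence).
  Br: 1 × 79.904 = 79.904
  C: 13 × 12.011 = 156.143
  Cl: 2 × 35.450 = 70.900
  H: 16 × 1.008 = 16.128
  N: 1 × 14.007 = 14.007
  O: 1 × 15.999 = 15.999
  S: 1 × 32.060 = 32.060
Sum: 1×79.904 + 13×12.011 + 2×35.450 + 16×1.008 + 1×14.007 + 1×15.999 + 1×32.060 = 385.141 → 385.14 g/mol.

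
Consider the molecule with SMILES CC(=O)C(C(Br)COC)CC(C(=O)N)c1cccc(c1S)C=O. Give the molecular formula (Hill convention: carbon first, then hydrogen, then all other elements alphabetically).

Walk through each heavy atom and fill implicit hydrogens from standard valence (C 4, N 3, O 2, S 2, halogen 1); for lowercase aromatic atoms, an aromatic c carries 1 H when it has two neighbours and 0 H with three, and aromatic n carries 0 H:
  atom 1: C, bond orders sum to 1 (valence 4) → 3 H
  atom 2: C, bond orders sum to 4 (valence 4) → 0 H
  atom 3: O, bond orders sum to 2 (valence 2) → 0 H
  atom 4: C, bond orders sum to 3 (valence 4) → 1 H
  atom 5: C, bond orders sum to 3 (valence 4) → 1 H
  atom 6: Br (halogen, monovalent) → 0 H
  atom 7: C, bond orders sum to 2 (valence 4) → 2 H
  atom 8: O, bond orders sum to 2 (valence 2) → 0 H
  atom 9: C, bond orders sum to 1 (valence 4) → 3 H
  atom 10: C, bond orders sum to 2 (valence 4) → 2 H
  atom 11: C, bond orders sum to 3 (valence 4) → 1 H
  atom 12: C, bond orders sum to 4 (valence 4) → 0 H
  atom 13: O, bond orders sum to 2 (valence 2) → 0 H
  atom 14: N, bond orders sum to 1 (valence 3) → 2 H
  atom 15: aromatic c, 3 neighbours → 0 H
  atom 16: aromatic c, 2 neighbours → 1 H
  atom 17: aromatic c, 2 neighbours → 1 H
  atom 18: aromatic c, 2 neighbours → 1 H
  atom 19: aromatic c, 3 neighbours → 0 H
  atom 20: aromatic c, 3 neighbours → 0 H
  atom 21: S, bond orders sum to 1 (valence 2) → 1 H
  atom 22: C, bond orders sum to 3 (valence 4) → 1 H
  atom 23: O, bond orders sum to 2 (valence 2) → 0 H
Totals → C:16, H:20, Br:1, N:1, O:4, S:1.

C16H20BrNO4S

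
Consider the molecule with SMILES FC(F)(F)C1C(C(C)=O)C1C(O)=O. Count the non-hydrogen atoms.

13

Every atom symbol written in the SMILES (organic subset) is one heavy atom; implicit H are not written.
Heavy atoms by element → C:7, F:3, O:3.
Total: 13.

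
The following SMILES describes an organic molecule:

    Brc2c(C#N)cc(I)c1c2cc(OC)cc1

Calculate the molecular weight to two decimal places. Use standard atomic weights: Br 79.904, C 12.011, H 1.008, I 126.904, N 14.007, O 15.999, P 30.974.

First, the molecular formula is C12H7BrINO (counting implicit H from valence).
  Br: 1 × 79.904 = 79.904
  C: 12 × 12.011 = 144.132
  H: 7 × 1.008 = 7.056
  I: 1 × 126.904 = 126.904
  N: 1 × 14.007 = 14.007
  O: 1 × 15.999 = 15.999
Sum: 1×79.904 + 12×12.011 + 7×1.008 + 1×126.904 + 1×14.007 + 1×15.999 = 388.002 → 388.00 g/mol.

388.00 g/mol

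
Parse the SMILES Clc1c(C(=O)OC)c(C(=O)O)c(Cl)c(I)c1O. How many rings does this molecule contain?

1

In SMILES, each pair of matching ring-closure digits denotes one ring-closing bond; the number of such bonds equals the number of independent rings.
Ring-closure bonds here: 1.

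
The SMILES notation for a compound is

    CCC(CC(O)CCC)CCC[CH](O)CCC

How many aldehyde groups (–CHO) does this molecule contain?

Scan the SMILES for the aldehyde motif — none present.
Groups that are present: 2 hydroxyl.

0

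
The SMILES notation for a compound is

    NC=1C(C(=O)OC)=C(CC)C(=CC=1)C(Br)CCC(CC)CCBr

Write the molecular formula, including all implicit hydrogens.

Walk through each heavy atom and fill implicit hydrogens from standard valence (C 4, N 3, O 2, S 2, halogen 1):
  atom 1: N, bond orders sum to 1 (valence 3) → 2 H
  atom 2: C, bond orders sum to 4 (valence 4) → 0 H
  atom 3: C, bond orders sum to 4 (valence 4) → 0 H
  atom 4: C, bond orders sum to 4 (valence 4) → 0 H
  atom 5: O, bond orders sum to 2 (valence 2) → 0 H
  atom 6: O, bond orders sum to 2 (valence 2) → 0 H
  atom 7: C, bond orders sum to 1 (valence 4) → 3 H
  atom 8: C, bond orders sum to 4 (valence 4) → 0 H
  atom 9: C, bond orders sum to 2 (valence 4) → 2 H
  atom 10: C, bond orders sum to 1 (valence 4) → 3 H
  atom 11: C, bond orders sum to 4 (valence 4) → 0 H
  atom 12: C, bond orders sum to 3 (valence 4) → 1 H
  atom 13: C, bond orders sum to 3 (valence 4) → 1 H
  atom 14: C, bond orders sum to 3 (valence 4) → 1 H
  atom 15: Br (halogen, monovalent) → 0 H
  atom 16: C, bond orders sum to 2 (valence 4) → 2 H
  atom 17: C, bond orders sum to 2 (valence 4) → 2 H
  atom 18: C, bond orders sum to 3 (valence 4) → 1 H
  atom 19: C, bond orders sum to 2 (valence 4) → 2 H
  atom 20: C, bond orders sum to 1 (valence 4) → 3 H
  atom 21: C, bond orders sum to 2 (valence 4) → 2 H
  atom 22: C, bond orders sum to 2 (valence 4) → 2 H
  atom 23: Br (halogen, monovalent) → 0 H
Totals → C:18, H:27, Br:2, N:1, O:2.

C18H27Br2NO2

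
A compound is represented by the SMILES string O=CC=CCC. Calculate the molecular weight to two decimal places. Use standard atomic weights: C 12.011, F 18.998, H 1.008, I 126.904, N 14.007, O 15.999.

84.12 g/mol

First, the molecular formula is C5H8O (counting implicit H from valence).
  C: 5 × 12.011 = 60.055
  H: 8 × 1.008 = 8.064
  O: 1 × 15.999 = 15.999
Sum: 5×12.011 + 8×1.008 + 1×15.999 = 84.118 → 84.12 g/mol.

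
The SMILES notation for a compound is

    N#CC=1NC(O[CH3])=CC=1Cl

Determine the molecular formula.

Walk through each heavy atom and fill implicit hydrogens from standard valence (C 4, N 3, O 2, S 2, halogen 1):
  atom 1: N, bond orders sum to 3 (valence 3) → 0 H
  atom 2: C, bond orders sum to 4 (valence 4) → 0 H
  atom 3: C, bond orders sum to 4 (valence 4) → 0 H
  atom 4: N, bond orders sum to 2 (valence 3) → 1 H
  atom 5: C, bond orders sum to 4 (valence 4) → 0 H
  atom 6: O, bond orders sum to 2 (valence 2) → 0 H
  atom 7: C with explicit H count 3
  atom 8: C, bond orders sum to 3 (valence 4) → 1 H
  atom 9: C, bond orders sum to 4 (valence 4) → 0 H
  atom 10: Cl (halogen, monovalent) → 0 H
Totals → C:6, H:5, Cl:1, N:2, O:1.
In Hill order: C6H5ClN2O.

C6H5ClN2O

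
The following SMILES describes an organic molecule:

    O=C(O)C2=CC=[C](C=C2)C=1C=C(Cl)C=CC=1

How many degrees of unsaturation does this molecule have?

Degree of unsaturation = (number of rings) + (number of π bonds).
Ring closures in the SMILES: 2.
π bonds: 7 double bonds (each 1 DoU) → 7 DoU from unsaturation.
Total DoU = 2 + 7 = 9.

9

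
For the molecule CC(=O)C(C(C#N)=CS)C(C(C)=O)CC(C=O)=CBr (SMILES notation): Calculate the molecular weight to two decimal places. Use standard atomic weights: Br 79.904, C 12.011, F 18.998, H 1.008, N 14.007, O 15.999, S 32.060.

First, the molecular formula is C13H14BrNO3S (counting implicit H from valence).
  Br: 1 × 79.904 = 79.904
  C: 13 × 12.011 = 156.143
  H: 14 × 1.008 = 14.112
  N: 1 × 14.007 = 14.007
  O: 3 × 15.999 = 47.997
  S: 1 × 32.060 = 32.060
Sum: 1×79.904 + 13×12.011 + 14×1.008 + 1×14.007 + 3×15.999 + 1×32.060 = 344.223 → 344.22 g/mol.

344.22 g/mol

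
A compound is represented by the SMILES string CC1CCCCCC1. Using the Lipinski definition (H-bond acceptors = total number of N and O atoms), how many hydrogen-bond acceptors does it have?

0

N atoms: 0; O atoms: 0.
Lipinski HBA = 0 + 0 = 0.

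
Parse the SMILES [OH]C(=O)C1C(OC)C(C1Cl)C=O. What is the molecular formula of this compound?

Walk through each heavy atom and fill implicit hydrogens from standard valence (C 4, N 3, O 2, S 2, halogen 1):
  atom 1: O with explicit H count 1
  atom 2: C, bond orders sum to 4 (valence 4) → 0 H
  atom 3: O, bond orders sum to 2 (valence 2) → 0 H
  atom 4: C, bond orders sum to 3 (valence 4) → 1 H
  atom 5: C, bond orders sum to 3 (valence 4) → 1 H
  atom 6: O, bond orders sum to 2 (valence 2) → 0 H
  atom 7: C, bond orders sum to 1 (valence 4) → 3 H
  atom 8: C, bond orders sum to 3 (valence 4) → 1 H
  atom 9: C, bond orders sum to 3 (valence 4) → 1 H
  atom 10: Cl (halogen, monovalent) → 0 H
  atom 11: C, bond orders sum to 3 (valence 4) → 1 H
  atom 12: O, bond orders sum to 2 (valence 2) → 0 H
Totals → C:7, H:9, Cl:1, O:4.
In Hill order: C7H9ClO4.

C7H9ClO4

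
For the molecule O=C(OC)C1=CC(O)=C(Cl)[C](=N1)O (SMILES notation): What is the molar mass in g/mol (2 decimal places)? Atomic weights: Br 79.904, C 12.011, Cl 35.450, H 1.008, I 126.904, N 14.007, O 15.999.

203.58 g/mol

First, the molecular formula is C7H6ClNO4 (counting implicit H from valence).
  C: 7 × 12.011 = 84.077
  Cl: 1 × 35.450 = 35.450
  H: 6 × 1.008 = 6.048
  N: 1 × 14.007 = 14.007
  O: 4 × 15.999 = 63.996
Sum: 7×12.011 + 1×35.450 + 6×1.008 + 1×14.007 + 4×15.999 = 203.578 → 203.58 g/mol.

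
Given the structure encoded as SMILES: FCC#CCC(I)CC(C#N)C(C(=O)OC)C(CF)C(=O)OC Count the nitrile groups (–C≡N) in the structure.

The nitrile motif appears at heavy-atom position 10 in the SMILES.
Other groups present: 1 alkyne, 2 ester.
Nitrile count: 1.

1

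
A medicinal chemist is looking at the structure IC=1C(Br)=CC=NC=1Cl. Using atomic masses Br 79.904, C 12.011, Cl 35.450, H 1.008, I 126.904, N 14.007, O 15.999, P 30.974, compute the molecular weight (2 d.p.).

318.34 g/mol

First, the molecular formula is C5H2BrClIN (counting implicit H from valence).
  Br: 1 × 79.904 = 79.904
  C: 5 × 12.011 = 60.055
  Cl: 1 × 35.450 = 35.450
  H: 2 × 1.008 = 2.016
  I: 1 × 126.904 = 126.904
  N: 1 × 14.007 = 14.007
Sum: 1×79.904 + 5×12.011 + 1×35.450 + 2×1.008 + 1×126.904 + 1×14.007 = 318.336 → 318.34 g/mol.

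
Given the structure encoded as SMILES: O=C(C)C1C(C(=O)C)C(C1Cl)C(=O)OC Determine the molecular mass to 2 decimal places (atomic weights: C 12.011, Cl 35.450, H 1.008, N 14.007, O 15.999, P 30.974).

First, the molecular formula is C10H13ClO4 (counting implicit H from valence).
  C: 10 × 12.011 = 120.110
  Cl: 1 × 35.450 = 35.450
  H: 13 × 1.008 = 13.104
  O: 4 × 15.999 = 63.996
Sum: 10×12.011 + 1×35.450 + 13×1.008 + 4×15.999 = 232.660 → 232.66 g/mol.

232.66 g/mol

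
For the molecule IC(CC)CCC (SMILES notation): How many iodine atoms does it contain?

1

Scan the SMILES for I atoms (remember two-letter symbols like Cl and Br are single atoms).
Iodine count: 1.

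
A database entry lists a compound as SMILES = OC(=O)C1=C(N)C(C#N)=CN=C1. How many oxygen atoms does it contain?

Scan the SMILES for O atoms (remember two-letter symbols like Cl and Br are single atoms).
Oxygen count: 2.

2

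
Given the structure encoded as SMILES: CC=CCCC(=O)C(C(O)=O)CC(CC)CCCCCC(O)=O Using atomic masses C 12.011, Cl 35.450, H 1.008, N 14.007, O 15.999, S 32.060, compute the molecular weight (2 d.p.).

326.43 g/mol

First, the molecular formula is C18H30O5 (counting implicit H from valence).
  C: 18 × 12.011 = 216.198
  H: 30 × 1.008 = 30.240
  O: 5 × 15.999 = 79.995
Sum: 18×12.011 + 30×1.008 + 5×15.999 = 326.433 → 326.43 g/mol.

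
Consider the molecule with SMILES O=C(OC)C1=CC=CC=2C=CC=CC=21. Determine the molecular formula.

C12H10O2

Walk through each heavy atom and fill implicit hydrogens from standard valence (C 4, N 3, O 2, S 2, halogen 1):
  atom 1: O, bond orders sum to 2 (valence 2) → 0 H
  atom 2: C, bond orders sum to 4 (valence 4) → 0 H
  atom 3: O, bond orders sum to 2 (valence 2) → 0 H
  atom 4: C, bond orders sum to 1 (valence 4) → 3 H
  atom 5: C, bond orders sum to 4 (valence 4) → 0 H
  atom 6: C, bond orders sum to 3 (valence 4) → 1 H
  atom 7: C, bond orders sum to 3 (valence 4) → 1 H
  atom 8: C, bond orders sum to 3 (valence 4) → 1 H
  atom 9: C, bond orders sum to 4 (valence 4) → 0 H
  atom 10: C, bond orders sum to 3 (valence 4) → 1 H
  atom 11: C, bond orders sum to 3 (valence 4) → 1 H
  atom 12: C, bond orders sum to 3 (valence 4) → 1 H
  atom 13: C, bond orders sum to 3 (valence 4) → 1 H
  atom 14: C, bond orders sum to 4 (valence 4) → 0 H
Totals → C:12, H:10, O:2.
In Hill order: C12H10O2.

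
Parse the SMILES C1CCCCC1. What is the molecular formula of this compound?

C6H12

Walk through each heavy atom and fill implicit hydrogens from standard valence (C 4, N 3, O 2, S 2, halogen 1):
  atom 1: C, bond orders sum to 2 (valence 4) → 2 H
  atom 2: C, bond orders sum to 2 (valence 4) → 2 H
  atom 3: C, bond orders sum to 2 (valence 4) → 2 H
  atom 4: C, bond orders sum to 2 (valence 4) → 2 H
  atom 5: C, bond orders sum to 2 (valence 4) → 2 H
  atom 6: C, bond orders sum to 2 (valence 4) → 2 H
Totals → C:6, H:12.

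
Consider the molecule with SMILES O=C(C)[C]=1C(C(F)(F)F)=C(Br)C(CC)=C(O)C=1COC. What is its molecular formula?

C13H14BrF3O3

Walk through each heavy atom and fill implicit hydrogens from standard valence (C 4, N 3, O 2, S 2, halogen 1):
  atom 1: O, bond orders sum to 2 (valence 2) → 0 H
  atom 2: C, bond orders sum to 4 (valence 4) → 0 H
  atom 3: C, bond orders sum to 1 (valence 4) → 3 H
  atom 4: C with explicit H count 0
  atom 5: C, bond orders sum to 4 (valence 4) → 0 H
  atom 6: C, bond orders sum to 4 (valence 4) → 0 H
  atom 7: F (halogen, monovalent) → 0 H
  atom 8: F (halogen, monovalent) → 0 H
  atom 9: F (halogen, monovalent) → 0 H
  atom 10: C, bond orders sum to 4 (valence 4) → 0 H
  atom 11: Br (halogen, monovalent) → 0 H
  atom 12: C, bond orders sum to 4 (valence 4) → 0 H
  atom 13: C, bond orders sum to 2 (valence 4) → 2 H
  atom 14: C, bond orders sum to 1 (valence 4) → 3 H
  atom 15: C, bond orders sum to 4 (valence 4) → 0 H
  atom 16: O, bond orders sum to 1 (valence 2) → 1 H
  atom 17: C, bond orders sum to 4 (valence 4) → 0 H
  atom 18: C, bond orders sum to 2 (valence 4) → 2 H
  atom 19: O, bond orders sum to 2 (valence 2) → 0 H
  atom 20: C, bond orders sum to 1 (valence 4) → 3 H
Totals → C:13, H:14, Br:1, F:3, O:3.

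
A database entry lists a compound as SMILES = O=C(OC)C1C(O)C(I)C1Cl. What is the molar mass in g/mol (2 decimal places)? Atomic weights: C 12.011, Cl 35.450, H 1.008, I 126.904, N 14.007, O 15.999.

290.48 g/mol

First, the molecular formula is C6H8ClIO3 (counting implicit H from valence).
  C: 6 × 12.011 = 72.066
  Cl: 1 × 35.450 = 35.450
  H: 8 × 1.008 = 8.064
  I: 1 × 126.904 = 126.904
  O: 3 × 15.999 = 47.997
Sum: 6×12.011 + 1×35.450 + 8×1.008 + 1×126.904 + 3×15.999 = 290.481 → 290.48 g/mol.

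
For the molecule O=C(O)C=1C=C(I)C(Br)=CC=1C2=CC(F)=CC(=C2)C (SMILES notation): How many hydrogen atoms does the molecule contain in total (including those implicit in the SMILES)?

9

Walk through each heavy atom and fill implicit hydrogens from standard valence (C 4, N 3, O 2, S 2, halogen 1):
  atom 1: O, bond orders sum to 2 (valence 2) → 0 H
  atom 2: C, bond orders sum to 4 (valence 4) → 0 H
  atom 3: O, bond orders sum to 1 (valence 2) → 1 H
  atom 4: C, bond orders sum to 4 (valence 4) → 0 H
  atom 5: C, bond orders sum to 3 (valence 4) → 1 H
  atom 6: C, bond orders sum to 4 (valence 4) → 0 H
  atom 7: I (halogen, monovalent) → 0 H
  atom 8: C, bond orders sum to 4 (valence 4) → 0 H
  atom 9: Br (halogen, monovalent) → 0 H
  atom 10: C, bond orders sum to 3 (valence 4) → 1 H
  atom 11: C, bond orders sum to 4 (valence 4) → 0 H
  atom 12: C, bond orders sum to 4 (valence 4) → 0 H
  atom 13: C, bond orders sum to 3 (valence 4) → 1 H
  atom 14: C, bond orders sum to 4 (valence 4) → 0 H
  atom 15: F (halogen, monovalent) → 0 H
  atom 16: C, bond orders sum to 3 (valence 4) → 1 H
  atom 17: C, bond orders sum to 4 (valence 4) → 0 H
  atom 18: C, bond orders sum to 3 (valence 4) → 1 H
  atom 19: C, bond orders sum to 1 (valence 4) → 3 H
Total hydrogens: 9.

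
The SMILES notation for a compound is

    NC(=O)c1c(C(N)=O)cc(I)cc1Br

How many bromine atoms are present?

Scan the SMILES for Br atoms (remember two-letter symbols like Cl and Br are single atoms).
Bromine count: 1.

1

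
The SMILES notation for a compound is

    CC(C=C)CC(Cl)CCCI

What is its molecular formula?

Walk through each heavy atom and fill implicit hydrogens from standard valence (C 4, N 3, O 2, S 2, halogen 1):
  atom 1: C, bond orders sum to 1 (valence 4) → 3 H
  atom 2: C, bond orders sum to 3 (valence 4) → 1 H
  atom 3: C, bond orders sum to 3 (valence 4) → 1 H
  atom 4: C, bond orders sum to 2 (valence 4) → 2 H
  atom 5: C, bond orders sum to 2 (valence 4) → 2 H
  atom 6: C, bond orders sum to 3 (valence 4) → 1 H
  atom 7: Cl (halogen, monovalent) → 0 H
  atom 8: C, bond orders sum to 2 (valence 4) → 2 H
  atom 9: C, bond orders sum to 2 (valence 4) → 2 H
  atom 10: C, bond orders sum to 2 (valence 4) → 2 H
  atom 11: I (halogen, monovalent) → 0 H
Totals → C:9, H:16, Cl:1, I:1.

C9H16ClI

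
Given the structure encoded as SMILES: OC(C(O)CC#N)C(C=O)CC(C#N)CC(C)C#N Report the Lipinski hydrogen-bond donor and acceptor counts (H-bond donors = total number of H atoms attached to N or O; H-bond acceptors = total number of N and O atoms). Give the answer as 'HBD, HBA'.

2, 6

Donors: find every N or O and count the H atoms it carries.
  atom 1 (O): bond orders sum to 1 → 1 H
  atom 4 (O): bond orders sum to 1 → 1 H
  atom 7 (N): bond orders sum to 3 → 0 H
  atom 10 (O): bond orders sum to 2 → 0 H
  atom 14 (N): bond orders sum to 3 → 0 H
  atom 19 (N): bond orders sum to 3 → 0 H
Lipinski HBD = 2.
Acceptors: N atoms = 3, O atoms = 3 → HBA = 6.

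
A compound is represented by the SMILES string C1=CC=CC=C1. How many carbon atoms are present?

6

Count every carbon token in the SMILES (each C, including those in ring-closure positions and inside branches).
Carbon count: 6.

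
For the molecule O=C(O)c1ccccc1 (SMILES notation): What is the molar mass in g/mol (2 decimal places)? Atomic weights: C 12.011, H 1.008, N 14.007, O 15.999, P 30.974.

First, the molecular formula is C7H6O2 (counting implicit H from valence).
  C: 7 × 12.011 = 84.077
  H: 6 × 1.008 = 6.048
  O: 2 × 15.999 = 31.998
Sum: 7×12.011 + 6×1.008 + 2×15.999 = 122.123 → 122.12 g/mol.

122.12 g/mol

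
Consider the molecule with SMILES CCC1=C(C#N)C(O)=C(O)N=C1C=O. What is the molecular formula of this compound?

Walk through each heavy atom and fill implicit hydrogens from standard valence (C 4, N 3, O 2, S 2, halogen 1):
  atom 1: C, bond orders sum to 1 (valence 4) → 3 H
  atom 2: C, bond orders sum to 2 (valence 4) → 2 H
  atom 3: C, bond orders sum to 4 (valence 4) → 0 H
  atom 4: C, bond orders sum to 4 (valence 4) → 0 H
  atom 5: C, bond orders sum to 4 (valence 4) → 0 H
  atom 6: N, bond orders sum to 3 (valence 3) → 0 H
  atom 7: C, bond orders sum to 4 (valence 4) → 0 H
  atom 8: O, bond orders sum to 1 (valence 2) → 1 H
  atom 9: C, bond orders sum to 4 (valence 4) → 0 H
  atom 10: O, bond orders sum to 1 (valence 2) → 1 H
  atom 11: N, bond orders sum to 3 (valence 3) → 0 H
  atom 12: C, bond orders sum to 4 (valence 4) → 0 H
  atom 13: C, bond orders sum to 3 (valence 4) → 1 H
  atom 14: O, bond orders sum to 2 (valence 2) → 0 H
Totals → C:9, H:8, N:2, O:3.
In Hill order: C9H8N2O3.

C9H8N2O3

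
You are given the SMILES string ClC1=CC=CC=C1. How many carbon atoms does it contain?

6

Count every carbon token in the SMILES (each C, including those in ring-closure positions and inside branches).
Carbon count: 6.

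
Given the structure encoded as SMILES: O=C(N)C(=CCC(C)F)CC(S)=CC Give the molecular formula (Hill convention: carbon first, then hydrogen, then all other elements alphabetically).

Walk through each heavy atom and fill implicit hydrogens from standard valence (C 4, N 3, O 2, S 2, halogen 1):
  atom 1: O, bond orders sum to 2 (valence 2) → 0 H
  atom 2: C, bond orders sum to 4 (valence 4) → 0 H
  atom 3: N, bond orders sum to 1 (valence 3) → 2 H
  atom 4: C, bond orders sum to 4 (valence 4) → 0 H
  atom 5: C, bond orders sum to 3 (valence 4) → 1 H
  atom 6: C, bond orders sum to 2 (valence 4) → 2 H
  atom 7: C, bond orders sum to 3 (valence 4) → 1 H
  atom 8: C, bond orders sum to 1 (valence 4) → 3 H
  atom 9: F (halogen, monovalent) → 0 H
  atom 10: C, bond orders sum to 2 (valence 4) → 2 H
  atom 11: C, bond orders sum to 4 (valence 4) → 0 H
  atom 12: S, bond orders sum to 1 (valence 2) → 1 H
  atom 13: C, bond orders sum to 3 (valence 4) → 1 H
  atom 14: C, bond orders sum to 1 (valence 4) → 3 H
Totals → C:10, H:16, F:1, N:1, O:1, S:1.
In Hill order: C10H16FNOS.

C10H16FNOS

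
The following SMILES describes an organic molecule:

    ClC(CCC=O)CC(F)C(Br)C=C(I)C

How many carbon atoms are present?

10

Count every carbon token in the SMILES (each C, including those in ring-closure positions and inside branches).
Carbon count: 10.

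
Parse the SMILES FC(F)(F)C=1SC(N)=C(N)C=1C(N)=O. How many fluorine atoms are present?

Scan the SMILES for F atoms (remember two-letter symbols like Cl and Br are single atoms).
Fluorine count: 3.

3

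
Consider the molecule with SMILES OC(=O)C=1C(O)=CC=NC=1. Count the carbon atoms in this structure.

Count every carbon token in the SMILES (each C, including those in ring-closure positions and inside branches).
Carbon count: 6.

6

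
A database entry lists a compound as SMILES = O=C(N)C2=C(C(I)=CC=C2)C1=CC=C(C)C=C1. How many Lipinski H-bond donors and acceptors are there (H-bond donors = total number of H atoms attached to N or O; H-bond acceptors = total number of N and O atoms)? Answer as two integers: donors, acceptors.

2, 2

Donors: find every N or O and count the H atoms it carries.
  atom 1 (O): bond orders sum to 2 → 0 H
  atom 3 (N): bond orders sum to 1 → 2 H
Lipinski HBD = 2.
Acceptors: N atoms = 1, O atoms = 1 → HBA = 2.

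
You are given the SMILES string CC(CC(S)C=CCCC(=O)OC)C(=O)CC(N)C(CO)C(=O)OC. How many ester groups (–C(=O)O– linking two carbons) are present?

The ester motif appears at heavy-atom positions 10, 22 in the SMILES.
Other groups present: 1 alkene, 1 hydroxyl, 1 ketone, 1 primary amine, 1 thiol.
Ester count: 2.

2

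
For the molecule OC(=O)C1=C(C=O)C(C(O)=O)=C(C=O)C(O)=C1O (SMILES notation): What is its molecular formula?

C10H6O8

Walk through each heavy atom and fill implicit hydrogens from standard valence (C 4, N 3, O 2, S 2, halogen 1):
  atom 1: O, bond orders sum to 1 (valence 2) → 1 H
  atom 2: C, bond orders sum to 4 (valence 4) → 0 H
  atom 3: O, bond orders sum to 2 (valence 2) → 0 H
  atom 4: C, bond orders sum to 4 (valence 4) → 0 H
  atom 5: C, bond orders sum to 4 (valence 4) → 0 H
  atom 6: C, bond orders sum to 3 (valence 4) → 1 H
  atom 7: O, bond orders sum to 2 (valence 2) → 0 H
  atom 8: C, bond orders sum to 4 (valence 4) → 0 H
  atom 9: C, bond orders sum to 4 (valence 4) → 0 H
  atom 10: O, bond orders sum to 1 (valence 2) → 1 H
  atom 11: O, bond orders sum to 2 (valence 2) → 0 H
  atom 12: C, bond orders sum to 4 (valence 4) → 0 H
  atom 13: C, bond orders sum to 3 (valence 4) → 1 H
  atom 14: O, bond orders sum to 2 (valence 2) → 0 H
  atom 15: C, bond orders sum to 4 (valence 4) → 0 H
  atom 16: O, bond orders sum to 1 (valence 2) → 1 H
  atom 17: C, bond orders sum to 4 (valence 4) → 0 H
  atom 18: O, bond orders sum to 1 (valence 2) → 1 H
Totals → C:10, H:6, O:8.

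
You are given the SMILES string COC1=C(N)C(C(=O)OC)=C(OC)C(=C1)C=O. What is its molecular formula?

Walk through each heavy atom and fill implicit hydrogens from standard valence (C 4, N 3, O 2, S 2, halogen 1):
  atom 1: C, bond orders sum to 1 (valence 4) → 3 H
  atom 2: O, bond orders sum to 2 (valence 2) → 0 H
  atom 3: C, bond orders sum to 4 (valence 4) → 0 H
  atom 4: C, bond orders sum to 4 (valence 4) → 0 H
  atom 5: N, bond orders sum to 1 (valence 3) → 2 H
  atom 6: C, bond orders sum to 4 (valence 4) → 0 H
  atom 7: C, bond orders sum to 4 (valence 4) → 0 H
  atom 8: O, bond orders sum to 2 (valence 2) → 0 H
  atom 9: O, bond orders sum to 2 (valence 2) → 0 H
  atom 10: C, bond orders sum to 1 (valence 4) → 3 H
  atom 11: C, bond orders sum to 4 (valence 4) → 0 H
  atom 12: O, bond orders sum to 2 (valence 2) → 0 H
  atom 13: C, bond orders sum to 1 (valence 4) → 3 H
  atom 14: C, bond orders sum to 4 (valence 4) → 0 H
  atom 15: C, bond orders sum to 3 (valence 4) → 1 H
  atom 16: C, bond orders sum to 3 (valence 4) → 1 H
  atom 17: O, bond orders sum to 2 (valence 2) → 0 H
Totals → C:11, H:13, N:1, O:5.
In Hill order: C11H13NO5.

C11H13NO5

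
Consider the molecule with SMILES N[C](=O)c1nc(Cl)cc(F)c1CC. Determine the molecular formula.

Walk through each heavy atom and fill implicit hydrogens from standard valence (C 4, N 3, O 2, S 2, halogen 1); for lowercase aromatic atoms, an aromatic c carries 1 H when it has two neighbours and 0 H with three, and aromatic n carries 0 H:
  atom 1: N, bond orders sum to 1 (valence 3) → 2 H
  atom 2: C with explicit H count 0
  atom 3: O, bond orders sum to 2 (valence 2) → 0 H
  atom 4: aromatic c, 3 neighbours → 0 H
  atom 5: aromatic n, 2 neighbours → 0 H
  atom 6: aromatic c, 3 neighbours → 0 H
  atom 7: Cl (halogen, monovalent) → 0 H
  atom 8: aromatic c, 2 neighbours → 1 H
  atom 9: aromatic c, 3 neighbours → 0 H
  atom 10: F (halogen, monovalent) → 0 H
  atom 11: aromatic c, 3 neighbours → 0 H
  atom 12: C, bond orders sum to 2 (valence 4) → 2 H
  atom 13: C, bond orders sum to 1 (valence 4) → 3 H
Totals → C:8, H:8, Cl:1, F:1, N:2, O:1.
In Hill order: C8H8ClFN2O.

C8H8ClFN2O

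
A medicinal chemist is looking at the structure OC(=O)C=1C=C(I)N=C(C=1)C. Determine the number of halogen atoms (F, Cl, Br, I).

1

Halogen atoms appear at heavy-atom position 7 (1×I).
Other groups present: 1 carboxylic acid.
Halogen count: 1.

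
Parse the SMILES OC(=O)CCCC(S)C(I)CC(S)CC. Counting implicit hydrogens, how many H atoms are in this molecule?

Walk through each heavy atom and fill implicit hydrogens from standard valence (C 4, N 3, O 2, S 2, halogen 1):
  atom 1: O, bond orders sum to 1 (valence 2) → 1 H
  atom 2: C, bond orders sum to 4 (valence 4) → 0 H
  atom 3: O, bond orders sum to 2 (valence 2) → 0 H
  atom 4: C, bond orders sum to 2 (valence 4) → 2 H
  atom 5: C, bond orders sum to 2 (valence 4) → 2 H
  atom 6: C, bond orders sum to 2 (valence 4) → 2 H
  atom 7: C, bond orders sum to 3 (valence 4) → 1 H
  atom 8: S, bond orders sum to 1 (valence 2) → 1 H
  atom 9: C, bond orders sum to 3 (valence 4) → 1 H
  atom 10: I (halogen, monovalent) → 0 H
  atom 11: C, bond orders sum to 2 (valence 4) → 2 H
  atom 12: C, bond orders sum to 3 (valence 4) → 1 H
  atom 13: S, bond orders sum to 1 (valence 2) → 1 H
  atom 14: C, bond orders sum to 2 (valence 4) → 2 H
  atom 15: C, bond orders sum to 1 (valence 4) → 3 H
Total hydrogens: 19.

19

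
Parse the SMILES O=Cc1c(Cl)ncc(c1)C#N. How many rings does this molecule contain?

In SMILES, each pair of matching ring-closure digits denotes one ring-closing bond; the number of such bonds equals the number of independent rings.
Ring-closure bonds here: 1.

1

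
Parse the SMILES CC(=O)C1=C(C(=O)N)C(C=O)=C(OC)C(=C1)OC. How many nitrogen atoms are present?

Scan the SMILES for N atoms (remember two-letter symbols like Cl and Br are single atoms).
Nitrogen count: 1.

1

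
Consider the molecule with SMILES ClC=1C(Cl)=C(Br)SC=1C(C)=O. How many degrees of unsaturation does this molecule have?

Molecular formula: C6H3BrCl2OS.
DoU = (2C + 2 + N − H − X) / 2, where X is the halogen count and O/S are ignored.
    = (2·6 + 2 + 0 − 3 − 3) / 2 = 8 / 2 = 4.

4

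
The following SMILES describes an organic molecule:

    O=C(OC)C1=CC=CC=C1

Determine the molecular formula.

Walk through each heavy atom and fill implicit hydrogens from standard valence (C 4, N 3, O 2, S 2, halogen 1):
  atom 1: O, bond orders sum to 2 (valence 2) → 0 H
  atom 2: C, bond orders sum to 4 (valence 4) → 0 H
  atom 3: O, bond orders sum to 2 (valence 2) → 0 H
  atom 4: C, bond orders sum to 1 (valence 4) → 3 H
  atom 5: C, bond orders sum to 4 (valence 4) → 0 H
  atom 6: C, bond orders sum to 3 (valence 4) → 1 H
  atom 7: C, bond orders sum to 3 (valence 4) → 1 H
  atom 8: C, bond orders sum to 3 (valence 4) → 1 H
  atom 9: C, bond orders sum to 3 (valence 4) → 1 H
  atom 10: C, bond orders sum to 3 (valence 4) → 1 H
Totals → C:8, H:8, O:2.
In Hill order: C8H8O2.

C8H8O2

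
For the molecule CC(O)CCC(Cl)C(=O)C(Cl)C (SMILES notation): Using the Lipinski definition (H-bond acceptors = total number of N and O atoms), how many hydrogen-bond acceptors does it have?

N atoms: 0; O atoms: 2.
Lipinski HBA = 0 + 2 = 2.

2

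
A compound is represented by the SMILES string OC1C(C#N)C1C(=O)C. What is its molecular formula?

Walk through each heavy atom and fill implicit hydrogens from standard valence (C 4, N 3, O 2, S 2, halogen 1):
  atom 1: O, bond orders sum to 1 (valence 2) → 1 H
  atom 2: C, bond orders sum to 3 (valence 4) → 1 H
  atom 3: C, bond orders sum to 3 (valence 4) → 1 H
  atom 4: C, bond orders sum to 4 (valence 4) → 0 H
  atom 5: N, bond orders sum to 3 (valence 3) → 0 H
  atom 6: C, bond orders sum to 3 (valence 4) → 1 H
  atom 7: C, bond orders sum to 4 (valence 4) → 0 H
  atom 8: O, bond orders sum to 2 (valence 2) → 0 H
  atom 9: C, bond orders sum to 1 (valence 4) → 3 H
Totals → C:6, H:7, N:1, O:2.
In Hill order: C6H7NO2.

C6H7NO2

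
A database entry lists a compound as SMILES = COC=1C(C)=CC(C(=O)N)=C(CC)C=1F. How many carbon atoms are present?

Count every carbon token in the SMILES (each C, including those in ring-closure positions and inside branches).
Carbon count: 11.

11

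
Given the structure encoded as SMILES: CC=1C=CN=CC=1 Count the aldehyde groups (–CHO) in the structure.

Scan the SMILES for the aldehyde motif — none present.

0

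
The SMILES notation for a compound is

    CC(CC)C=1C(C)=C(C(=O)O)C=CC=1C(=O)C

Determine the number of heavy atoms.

Every atom symbol written in the SMILES (organic subset) is one heavy atom; implicit H are not written.
Heavy atoms by element → C:14, O:3.
Total: 17.

17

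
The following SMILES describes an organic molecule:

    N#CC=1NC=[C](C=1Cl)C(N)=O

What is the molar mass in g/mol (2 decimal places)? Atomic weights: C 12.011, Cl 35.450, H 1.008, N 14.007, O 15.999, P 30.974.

First, the molecular formula is C6H4ClN3O (counting implicit H from valence).
  C: 6 × 12.011 = 72.066
  Cl: 1 × 35.450 = 35.450
  H: 4 × 1.008 = 4.032
  N: 3 × 14.007 = 42.021
  O: 1 × 15.999 = 15.999
Sum: 6×12.011 + 1×35.450 + 4×1.008 + 3×14.007 + 1×15.999 = 169.568 → 169.57 g/mol.

169.57 g/mol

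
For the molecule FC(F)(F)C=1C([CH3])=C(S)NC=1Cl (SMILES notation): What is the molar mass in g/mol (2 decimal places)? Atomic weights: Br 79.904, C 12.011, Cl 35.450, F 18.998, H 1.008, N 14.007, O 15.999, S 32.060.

First, the molecular formula is C6H5ClF3NS (counting implicit H from valence).
  C: 6 × 12.011 = 72.066
  Cl: 1 × 35.450 = 35.450
  F: 3 × 18.998 = 56.994
  H: 5 × 1.008 = 5.040
  N: 1 × 14.007 = 14.007
  S: 1 × 32.060 = 32.060
Sum: 6×12.011 + 1×35.450 + 3×18.998 + 5×1.008 + 1×14.007 + 1×32.060 = 215.617 → 215.62 g/mol.

215.62 g/mol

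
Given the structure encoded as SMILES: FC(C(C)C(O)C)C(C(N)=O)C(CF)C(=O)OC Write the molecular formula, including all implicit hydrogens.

Walk through each heavy atom and fill implicit hydrogens from standard valence (C 4, N 3, O 2, S 2, halogen 1):
  atom 1: F (halogen, monovalent) → 0 H
  atom 2: C, bond orders sum to 3 (valence 4) → 1 H
  atom 3: C, bond orders sum to 3 (valence 4) → 1 H
  atom 4: C, bond orders sum to 1 (valence 4) → 3 H
  atom 5: C, bond orders sum to 3 (valence 4) → 1 H
  atom 6: O, bond orders sum to 1 (valence 2) → 1 H
  atom 7: C, bond orders sum to 1 (valence 4) → 3 H
  atom 8: C, bond orders sum to 3 (valence 4) → 1 H
  atom 9: C, bond orders sum to 4 (valence 4) → 0 H
  atom 10: N, bond orders sum to 1 (valence 3) → 2 H
  atom 11: O, bond orders sum to 2 (valence 2) → 0 H
  atom 12: C, bond orders sum to 3 (valence 4) → 1 H
  atom 13: C, bond orders sum to 2 (valence 4) → 2 H
  atom 14: F (halogen, monovalent) → 0 H
  atom 15: C, bond orders sum to 4 (valence 4) → 0 H
  atom 16: O, bond orders sum to 2 (valence 2) → 0 H
  atom 17: O, bond orders sum to 2 (valence 2) → 0 H
  atom 18: C, bond orders sum to 1 (valence 4) → 3 H
Totals → C:11, H:19, F:2, N:1, O:4.
In Hill order: C11H19F2NO4.

C11H19F2NO4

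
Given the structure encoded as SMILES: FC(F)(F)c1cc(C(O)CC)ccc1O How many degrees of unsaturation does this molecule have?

Molecular formula: C10H11F3O2.
DoU = (2C + 2 + N − H − X) / 2, where X is the halogen count and O/S are ignored.
    = (2·10 + 2 + 0 − 11 − 3) / 2 = 8 / 2 = 4.

4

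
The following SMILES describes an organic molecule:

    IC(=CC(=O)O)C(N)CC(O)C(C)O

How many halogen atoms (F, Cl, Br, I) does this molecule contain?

1

Halogen atoms appear at heavy-atom position 1 (1×I).
Other groups present: 1 alkene, 1 carboxylic acid, 2 hydroxyl, 1 primary amine.
Halogen count: 1.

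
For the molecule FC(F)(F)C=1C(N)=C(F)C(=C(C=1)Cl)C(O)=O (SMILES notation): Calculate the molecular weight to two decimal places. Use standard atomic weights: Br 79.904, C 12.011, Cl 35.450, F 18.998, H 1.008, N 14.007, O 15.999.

257.57 g/mol

First, the molecular formula is C8H4ClF4NO2 (counting implicit H from valence).
  C: 8 × 12.011 = 96.088
  Cl: 1 × 35.450 = 35.450
  F: 4 × 18.998 = 75.992
  H: 4 × 1.008 = 4.032
  N: 1 × 14.007 = 14.007
  O: 2 × 15.999 = 31.998
Sum: 8×12.011 + 1×35.450 + 4×18.998 + 4×1.008 + 1×14.007 + 2×15.999 = 257.567 → 257.57 g/mol.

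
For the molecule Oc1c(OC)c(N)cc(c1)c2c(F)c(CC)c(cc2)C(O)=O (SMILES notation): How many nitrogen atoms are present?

1

Scan the SMILES for N atoms (remember two-letter symbols like Cl and Br are single atoms).
Nitrogen count: 1.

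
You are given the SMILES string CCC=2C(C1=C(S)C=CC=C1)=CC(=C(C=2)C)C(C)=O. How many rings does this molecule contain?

2

In SMILES, each pair of matching ring-closure digits denotes one ring-closing bond; the number of such bonds equals the number of independent rings.
Ring-closure bonds here: 2.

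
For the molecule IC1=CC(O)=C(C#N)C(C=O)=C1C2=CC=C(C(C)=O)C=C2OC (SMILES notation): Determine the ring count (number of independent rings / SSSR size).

2

In SMILES, each pair of matching ring-closure digits denotes one ring-closing bond; the number of such bonds equals the number of independent rings.
Ring-closure bonds here: 2.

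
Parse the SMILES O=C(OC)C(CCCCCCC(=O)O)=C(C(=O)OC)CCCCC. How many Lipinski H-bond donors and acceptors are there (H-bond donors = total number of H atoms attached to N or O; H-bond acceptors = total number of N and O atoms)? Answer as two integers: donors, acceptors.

1, 6

Donors: find every N or O and count the H atoms it carries.
  atom 1 (O): bond orders sum to 2 → 0 H
  atom 3 (O): bond orders sum to 2 → 0 H
  atom 13 (O): bond orders sum to 2 → 0 H
  atom 14 (O): bond orders sum to 1 → 1 H
  atom 17 (O): bond orders sum to 2 → 0 H
  atom 18 (O): bond orders sum to 2 → 0 H
Lipinski HBD = 1.
Acceptors: N atoms = 0, O atoms = 6 → HBA = 6.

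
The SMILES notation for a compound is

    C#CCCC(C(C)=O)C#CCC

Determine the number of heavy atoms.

12

Every atom symbol written in the SMILES (organic subset) is one heavy atom; implicit H are not written.
Heavy atoms by element → C:11, O:1.
Total: 12.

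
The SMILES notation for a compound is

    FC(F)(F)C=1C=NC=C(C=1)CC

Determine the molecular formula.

Walk through each heavy atom and fill implicit hydrogens from standard valence (C 4, N 3, O 2, S 2, halogen 1):
  atom 1: F (halogen, monovalent) → 0 H
  atom 2: C, bond orders sum to 4 (valence 4) → 0 H
  atom 3: F (halogen, monovalent) → 0 H
  atom 4: F (halogen, monovalent) → 0 H
  atom 5: C, bond orders sum to 4 (valence 4) → 0 H
  atom 6: C, bond orders sum to 3 (valence 4) → 1 H
  atom 7: N, bond orders sum to 3 (valence 3) → 0 H
  atom 8: C, bond orders sum to 3 (valence 4) → 1 H
  atom 9: C, bond orders sum to 4 (valence 4) → 0 H
  atom 10: C, bond orders sum to 3 (valence 4) → 1 H
  atom 11: C, bond orders sum to 2 (valence 4) → 2 H
  atom 12: C, bond orders sum to 1 (valence 4) → 3 H
Totals → C:8, H:8, F:3, N:1.

C8H8F3N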